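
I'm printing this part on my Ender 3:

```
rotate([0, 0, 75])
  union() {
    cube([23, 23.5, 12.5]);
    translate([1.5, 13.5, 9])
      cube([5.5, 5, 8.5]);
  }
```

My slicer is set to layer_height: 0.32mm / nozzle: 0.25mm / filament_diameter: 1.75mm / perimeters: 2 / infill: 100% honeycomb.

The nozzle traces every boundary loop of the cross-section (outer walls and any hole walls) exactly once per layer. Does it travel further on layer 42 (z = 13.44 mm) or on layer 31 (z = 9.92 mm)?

layer 31 (z = 9.92 mm)

Layer 42 (z = 13.44): the cube is absent (z outside [0, 12.5]); the 5.5×5 cube at (1.5, 13.5) contributes its full rectangle (perimeter 21.00 mm); Combining (union): only the 5.5×5 cube at (1.5, 13.5) is present, so the union is just that shape — boundary = 21.00 mm; (rotated 75° about Z; rotation is an isometry so areas/perimeters/island counts are preserved). So its perimeter = 21.00 mm. Layer 31 (z = 9.92): the 23×23.5 cube contributes its full rectangle (perimeter 93.00 mm); the cube at (1.5, 13.5) (footprint 5.5×5) is included at this height (perimeter 21.00 mm); Taking the union: the 5.5×5 cube at (1.5, 13.5) lies entirely inside the 23×23.5 cube, so the union is just the 23×23.5 cube — boundary = 93.00 mm; (whole slice rotated 75° about Z — lengths, areas and connectivity unchanged). So its perimeter = 93.00 mm. Layer 31 is larger (93.00 vs 21.00 mm).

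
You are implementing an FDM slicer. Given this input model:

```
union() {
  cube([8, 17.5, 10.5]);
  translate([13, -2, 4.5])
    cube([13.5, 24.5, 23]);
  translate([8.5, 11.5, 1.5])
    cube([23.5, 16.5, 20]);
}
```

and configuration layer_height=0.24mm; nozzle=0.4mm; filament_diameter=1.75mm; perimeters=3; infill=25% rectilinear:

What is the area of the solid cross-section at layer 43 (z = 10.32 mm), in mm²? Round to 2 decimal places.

At z = 10.32 mm: the 8×17.5 cube contributes its full rectangle (area 140.00 mm²); the cube at (13, -2) (footprint 13.5×24.5) is included at this height (area 330.75 mm²); the cube at (8.5, 11.5) is present — its section is the full 23.5×16.5 rectangle (area 387.75 mm²); Taking the union: the regions partially overlap — summed areas 858.50 mm² minus the doubly-counted overlap 148.50 mm² gives 710.00 mm² — area = 710.00 mm². Overall, the cross-section has 2 separate islands. Net area = 710.00 mm².

710.00 mm²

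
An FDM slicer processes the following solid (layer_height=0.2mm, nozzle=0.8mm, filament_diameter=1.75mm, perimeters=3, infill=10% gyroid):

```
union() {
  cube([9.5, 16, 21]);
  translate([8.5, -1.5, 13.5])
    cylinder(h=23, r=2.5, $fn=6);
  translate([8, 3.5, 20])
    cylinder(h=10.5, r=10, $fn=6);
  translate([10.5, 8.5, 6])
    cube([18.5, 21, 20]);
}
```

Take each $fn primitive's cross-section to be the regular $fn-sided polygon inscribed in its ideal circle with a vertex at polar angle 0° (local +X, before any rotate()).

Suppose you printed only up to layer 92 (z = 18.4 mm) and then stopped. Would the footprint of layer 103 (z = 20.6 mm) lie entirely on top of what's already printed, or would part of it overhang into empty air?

part overhangs

Compare the two slices. At z = 18.4: the cube (footprint 9.5×16) is included at this height (area 152.00 mm²); the r=2.5 cylinder at (8.5, -1.5) gives a regular 6-gon of circumradius 2.5 (constant along its height) (area = (6/2)·2.500²·sin(360°/6) = 16.24 mm²); the cylinder at (8, 3.5) is absent (z outside [20, 30.5]); the cube at (10.5, 8.5) (footprint 18.5×21) is included at this height (area 388.50 mm²); Combining (union): the regions partially overlap — summed areas 556.74 mm² minus the doubly-counted overlap 1.62 mm² gives 555.11 mm² — area = 555.11 mm². At z = 20.6: the 9.5×16 cube contributes its full rectangle (area 152.00 mm²); the cylinder at (8.5, -1.5): section is a regular 6-gon, circumradius r=2.5 (area = (6/2)·2.500²·sin(360°/6) = 16.24 mm²); the cylinder at (8, 3.5): section is a regular 6-gon, circumradius r=10 (area = (6/2)·10.000²·sin(360°/6) = 259.81 mm²); the cube at (10.5, 8.5) (footprint 18.5×21) is included at this height (area 388.50 mm²); Merging all regions: the regions partially overlap — summed areas 816.55 mm² minus the doubly-counted overlap 136.98 mm² gives 679.56 mm² — area = 679.56 mm². Checking containment: at z = 20.6 the cross-section extends beyond the z = 18.4 cross-section by about 124.45 mm².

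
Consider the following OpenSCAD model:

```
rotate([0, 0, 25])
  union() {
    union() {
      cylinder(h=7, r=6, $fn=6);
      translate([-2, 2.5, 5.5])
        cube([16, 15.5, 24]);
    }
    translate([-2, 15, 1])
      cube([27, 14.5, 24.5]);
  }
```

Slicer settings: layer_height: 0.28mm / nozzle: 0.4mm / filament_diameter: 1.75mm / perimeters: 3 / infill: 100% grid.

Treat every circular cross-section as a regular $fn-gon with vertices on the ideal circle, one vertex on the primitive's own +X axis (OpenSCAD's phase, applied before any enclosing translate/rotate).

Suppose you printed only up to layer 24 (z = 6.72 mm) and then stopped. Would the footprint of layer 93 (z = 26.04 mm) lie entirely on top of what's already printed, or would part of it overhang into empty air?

entirely on top

Compare the two slices. At z = 6.72: the r=6 cylinder gives a regular 6-gon of circumradius 6 (constant along its height) (area = (6/2)·6.000²·sin(360°/6) = 93.53 mm²); the 16×15.5 cube at (-2, 2.5) contributes its full rectangle (area 248.00 mm²); Combining (union): the regions partially overlap — summed areas 341.53 mm² minus the doubly-counted overlap 15.58 mm² gives 325.95 mm² — area = 325.95 mm²; the cube at (-2, 15) (footprint 27×14.5) is included at this height (area 391.50 mm²); Merging all regions: the regions partially overlap — summed areas 717.45 mm² minus the doubly-counted overlap 48.00 mm² gives 669.45 mm² — area = 669.45 mm²; (rotated 25° about Z; rotation is an isometry so areas/perimeters/island counts are preserved). At z = 26.04: the cylinder is not intersected at this z (z outside [0, 7]); the cube at (-2, 2.5) is present — its section is the full 16×15.5 rectangle (area 248.00 mm²); Taking the union: only the 16×15.5 cube at (-2, 2.5) is present, so the union is just that shape — area = 248.00 mm²; the cube at (-2, 15) does not reach this height (z outside [1, 25.5]); Merging all regions: only that combined region is present, so the union is just that shape — area = 248.00 mm²; (rotated 25° about Z; rotation is an isometry so areas/perimeters/island counts are preserved). Checking containment: the cross-section at z = 26.04 is a subset of the cross-section at z = 6.72.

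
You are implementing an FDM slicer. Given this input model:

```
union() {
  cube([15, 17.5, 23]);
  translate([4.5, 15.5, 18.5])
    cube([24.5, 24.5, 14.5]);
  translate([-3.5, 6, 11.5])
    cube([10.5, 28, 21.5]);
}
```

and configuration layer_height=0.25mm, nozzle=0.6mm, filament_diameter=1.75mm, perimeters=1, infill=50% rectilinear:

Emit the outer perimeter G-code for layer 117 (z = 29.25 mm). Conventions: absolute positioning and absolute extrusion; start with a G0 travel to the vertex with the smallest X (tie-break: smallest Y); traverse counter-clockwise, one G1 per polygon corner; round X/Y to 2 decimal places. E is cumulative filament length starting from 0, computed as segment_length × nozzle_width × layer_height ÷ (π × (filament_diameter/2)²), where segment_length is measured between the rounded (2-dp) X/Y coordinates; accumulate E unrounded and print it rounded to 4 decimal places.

At z = 29.25 mm: the cube is absent (z outside [0, 23]); the cube at (4.5, 15.5) is present — its section is the full 24.5×24.5 rectangle; the cube at (-3.5, 6) (footprint 10.5×28) is included at this height; Taking the union: the regions partially overlap (shared area 46.25 mm²), so overlapping operands fuse into one piece — 1 connected region. The outline is a single polygon with 8 vertices. Extrusion per mm of travel: 0.6 × 0.25 / (π × 0.875²) = 0.062363. Accumulating E over each segment gives final E = 8.2942.

G0 X-3.50 Y6.00 Z29.25
G1 X7.00 Y6.00 E0.6548
G1 X7.00 Y15.50 E1.2473
G1 X29.00 Y15.50 E2.6192
G1 X29.00 Y40.00 E4.1471
G1 X4.50 Y40.00 E5.6750
G1 X4.50 Y34.00 E6.0492
G1 X-3.50 Y34.00 E6.5481
G1 X-3.50 Y6.00 E8.2942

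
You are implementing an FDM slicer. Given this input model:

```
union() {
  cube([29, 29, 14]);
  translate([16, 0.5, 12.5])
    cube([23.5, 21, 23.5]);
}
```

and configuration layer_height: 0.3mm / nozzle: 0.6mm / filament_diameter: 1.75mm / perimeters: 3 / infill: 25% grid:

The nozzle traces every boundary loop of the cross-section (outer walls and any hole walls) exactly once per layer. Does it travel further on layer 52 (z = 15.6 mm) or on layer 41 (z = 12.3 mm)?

Layer 52 (z = 15.6): the cube is absent (z outside [0, 14]); the cube at (16, 0.5) is present — its section is the full 23.5×21 rectangle (perimeter 89.00 mm); Taking the union: only the 23.5×21 cube at (16, 0.5) is present, so the union is just that shape — boundary = 89.00 mm. So its perimeter = 89.00 mm. Layer 41 (z = 12.3): the cube (footprint 29×29) is included at this height (perimeter 116.00 mm); the cube at (16, 0.5) does not reach this height (z outside [12.5, 36]); Merging all regions: only the 29×29 cube is present, so the union is just that shape — boundary = 116.00 mm. So its perimeter = 116.00 mm. Layer 41 is larger (116.00 vs 89.00 mm).

layer 41 (z = 12.3 mm)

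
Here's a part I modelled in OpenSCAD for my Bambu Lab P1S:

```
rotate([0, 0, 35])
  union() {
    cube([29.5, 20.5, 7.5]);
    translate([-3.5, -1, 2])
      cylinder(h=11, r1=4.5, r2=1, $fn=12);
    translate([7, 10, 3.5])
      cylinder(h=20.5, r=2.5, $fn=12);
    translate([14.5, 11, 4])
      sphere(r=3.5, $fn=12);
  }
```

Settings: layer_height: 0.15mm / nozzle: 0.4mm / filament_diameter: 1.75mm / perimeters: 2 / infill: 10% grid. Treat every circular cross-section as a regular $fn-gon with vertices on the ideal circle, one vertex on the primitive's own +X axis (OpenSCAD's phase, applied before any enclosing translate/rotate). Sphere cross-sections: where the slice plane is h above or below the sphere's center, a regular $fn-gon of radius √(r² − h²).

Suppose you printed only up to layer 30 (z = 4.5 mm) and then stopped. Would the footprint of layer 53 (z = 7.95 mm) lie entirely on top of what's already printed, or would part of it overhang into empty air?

entirely on top

Compare the two slices. At z = 4.5: the cube is present — its section is the full 29.5×20.5 rectangle (area 604.75 mm²); the cone at (-3.5, -1) (r1=4.5→r2=1) has section circumradius 3.705 here — a regular 12-gon (area = (12/2)·3.705²·sin(360°/12) = 41.17 mm²); the cylinder at (7, 10): section is a regular 12-gon, circumradius r=2.5 (area = (12/2)·2.500²·sin(360°/12) = 18.75 mm²); the r=3.5 sphere at (14.5, 11) slices to a regular 12-gon of circumradius 3.464 (√(r²−h²) with h=0.5 from center) (area = (12/2)·3.464²·sin(360°/12) = 36.00 mm²); Taking the union: the regions partially overlap — summed areas 700.67 mm² minus the doubly-counted overlap 54.75 mm² gives 645.92 mm² — area = 645.92 mm²; (rotated 35° about Z; rotation is an isometry so areas/perimeters/island counts are preserved). At z = 7.95: the cube is absent (z outside [0, 7.5]); the cone at (-3.5, -1) (r1=4.5→r2=1) has section circumradius 2.607 here — a regular 12-gon (area = (12/2)·2.607²·sin(360°/12) = 20.39 mm²); the r=2.5 cylinder at (7, 10) gives a regular 12-gon of circumradius 2.5 (constant along its height) (area = (12/2)·2.500²·sin(360°/12) = 18.75 mm²); the sphere at (14.5, 11) is not intersected at this z (|z−center|=3.950 > r=3.5); Taking the union: the 2 present regions are separate (no shared area or edge), so areas and boundary lengths simply add and each stays a separate island — area = 39.14 mm²; (rotated 35° about Z; rotation is an isometry so areas/perimeters/island counts are preserved). Checking containment: the cross-section at z = 7.95 is a subset of the cross-section at z = 4.5.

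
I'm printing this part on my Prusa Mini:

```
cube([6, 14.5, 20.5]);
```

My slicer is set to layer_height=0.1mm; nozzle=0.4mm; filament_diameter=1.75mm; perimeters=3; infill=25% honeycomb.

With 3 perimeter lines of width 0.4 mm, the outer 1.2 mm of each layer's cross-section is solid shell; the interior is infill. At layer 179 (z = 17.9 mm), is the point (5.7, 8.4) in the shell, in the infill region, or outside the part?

At z = 17.9 mm: the cube is present — its section is the full 6×14.5 rectangle. Overall, the cross-section is a single solid region. The nearest boundary edge runs (6.00, 0.00)→(6.00, 14.50); distance from the point to it = 0.30 mm. The point is inside the cross-section, 0.30 mm from the nearest boundary — within the 1.2 mm shell band (3 × 0.4).

shell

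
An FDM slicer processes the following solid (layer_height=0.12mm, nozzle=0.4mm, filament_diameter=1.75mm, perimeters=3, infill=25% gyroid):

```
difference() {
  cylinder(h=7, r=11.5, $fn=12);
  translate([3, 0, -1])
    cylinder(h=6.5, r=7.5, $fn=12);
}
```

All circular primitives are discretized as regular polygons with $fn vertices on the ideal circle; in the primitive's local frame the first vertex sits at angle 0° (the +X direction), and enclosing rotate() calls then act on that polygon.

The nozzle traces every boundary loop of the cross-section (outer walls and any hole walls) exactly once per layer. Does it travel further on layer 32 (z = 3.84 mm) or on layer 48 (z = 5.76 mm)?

Layer 32 (z = 3.84): the r=11.5 cylinder gives a regular 12-gon of circumradius 11.5 (constant along its height) (perimeter = 2·12·11.500·sin(180°/12) = 71.43 mm); the cylinder at (3, 0): section is a regular 12-gon, circumradius r=7.5 (perimeter = 2·12·7.500·sin(180°/12) = 46.59 mm); Taking the first minus the rest: starting from the r=11.5 cylinder, the r=7.5 cylinder at (3, 0) lies wholly inside it (removes its full 168.75 mm² and its 46.59 mm outline becomes a hole wall) — boundary (outer + 1 inner loop) = 118.02 mm. So its perimeter = 118.02 mm. Layer 48 (z = 5.76): the cylinder: section is a regular 12-gon, circumradius r=11.5 (perimeter = 2·12·11.500·sin(180°/12) = 71.43 mm); the cylinder at (3, 0) is absent (z outside [-1, 5.5]); Taking the first minus the rest: none of the subtracted shapes is present at this height, so the r=11.5 cylinder is unchanged — boundary = 71.43 mm. So its perimeter = 71.43 mm. Layer 32 is larger (118.02 vs 71.43 mm).

layer 32 (z = 3.84 mm)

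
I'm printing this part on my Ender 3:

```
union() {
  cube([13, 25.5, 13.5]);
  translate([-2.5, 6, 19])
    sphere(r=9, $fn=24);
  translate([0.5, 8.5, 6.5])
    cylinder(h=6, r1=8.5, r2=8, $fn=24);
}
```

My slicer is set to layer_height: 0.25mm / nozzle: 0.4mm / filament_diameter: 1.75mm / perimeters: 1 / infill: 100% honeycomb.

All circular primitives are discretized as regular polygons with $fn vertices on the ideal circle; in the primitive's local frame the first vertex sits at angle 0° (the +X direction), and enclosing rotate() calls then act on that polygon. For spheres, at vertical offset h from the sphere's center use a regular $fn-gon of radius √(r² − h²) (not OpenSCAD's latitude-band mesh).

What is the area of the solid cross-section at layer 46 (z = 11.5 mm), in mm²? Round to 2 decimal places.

429.33 mm²

At z = 11.5 mm: the cube (footprint 13×25.5) is included at this height (area 331.50 mm²); the r=9 sphere at (-2.5, 6) slices to a regular 24-gon of circumradius 4.975 (√(r²−h²) with h=7.5 from center) (area = (24/2)·4.975²·sin(360°/24) = 76.87 mm²); the cone at (0.5, 8.5) (r1=8.5→r2=8) has section circumradius 8.083 here — a regular 24-gon (area = (24/2)·8.083²·sin(360°/24) = 202.94 mm²); Combining (union): the regions partially overlap — summed areas 611.30 mm² minus the doubly-counted overlap 181.97 mm² gives 429.33 mm² — area = 429.33 mm². Overall, the cross-section is a single solid region. Net area = 429.33 mm².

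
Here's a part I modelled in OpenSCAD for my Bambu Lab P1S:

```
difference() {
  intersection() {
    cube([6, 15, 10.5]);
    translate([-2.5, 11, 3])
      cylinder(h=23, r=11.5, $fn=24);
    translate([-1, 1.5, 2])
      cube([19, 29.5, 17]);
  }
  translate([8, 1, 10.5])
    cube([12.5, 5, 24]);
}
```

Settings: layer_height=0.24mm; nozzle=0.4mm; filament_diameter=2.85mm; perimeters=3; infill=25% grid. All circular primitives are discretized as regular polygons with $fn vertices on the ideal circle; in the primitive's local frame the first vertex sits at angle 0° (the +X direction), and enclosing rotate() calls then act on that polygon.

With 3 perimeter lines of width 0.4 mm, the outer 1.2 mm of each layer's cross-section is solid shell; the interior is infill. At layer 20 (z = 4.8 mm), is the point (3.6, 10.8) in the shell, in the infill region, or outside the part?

At z = 4.8 mm: the 6×15 cube contributes its full rectangle; the cylinder at (-2.5, 11): section is a regular 24-gon, circumradius r=11.5; the cube at (-1, 1.5) (footprint 19×29.5) is included at this height; After intersecting: the r=11.5 cylinder at (-2.5, 11) partially overlaps the 6×15 cube; clipping to the common part keeps 82.89 mm²; the 19×29.5 cube at (-1, 1.5) partially overlaps the running intersection; clipping to the common part keeps 79.19 mm² — 1 connected region; the cube at (8, 1) is not intersected at this z (z outside [10.5, 34.5]); Taking the first minus the rest: none of the subtracted shapes is present at this height, so that combined region is unchanged — 1 connected region. Overall, the cross-section is a single solid region. The nearest boundary edge runs (6.00, 15.00)→(6.00, 3.35); distance from the point to it = 2.40 mm. The point is inside the cross-section and 2.40 mm from the nearest boundary — more than the 1.2 mm shell width (3 × 0.4), so it's in the infill interior.

infill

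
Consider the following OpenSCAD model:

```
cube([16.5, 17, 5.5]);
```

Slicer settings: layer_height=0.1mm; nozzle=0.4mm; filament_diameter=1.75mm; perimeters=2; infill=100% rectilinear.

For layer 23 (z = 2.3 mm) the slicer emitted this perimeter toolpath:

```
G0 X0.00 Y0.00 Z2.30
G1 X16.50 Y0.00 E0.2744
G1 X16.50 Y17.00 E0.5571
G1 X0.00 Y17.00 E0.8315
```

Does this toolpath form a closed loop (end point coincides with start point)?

no

Start point (G0): (0.00, 0.00). End point (last G1): the path does not return to the start — open.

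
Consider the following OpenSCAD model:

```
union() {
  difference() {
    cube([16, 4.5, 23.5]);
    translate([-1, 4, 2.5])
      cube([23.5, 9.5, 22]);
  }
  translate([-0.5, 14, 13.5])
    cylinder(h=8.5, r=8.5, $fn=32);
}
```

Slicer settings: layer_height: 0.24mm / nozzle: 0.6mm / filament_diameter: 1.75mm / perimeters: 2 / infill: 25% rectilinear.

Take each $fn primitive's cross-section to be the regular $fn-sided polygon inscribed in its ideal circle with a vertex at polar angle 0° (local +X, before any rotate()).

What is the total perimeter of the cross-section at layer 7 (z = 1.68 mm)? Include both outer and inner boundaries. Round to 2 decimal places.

41.00 mm

At z = 1.68 mm: the 16×4.5 cube contributes its full rectangle (perimeter 41.00 mm); the cube at (-1, 4) is absent (z outside [2.5, 24.5]); After the difference (first − rest): none of the subtracted shapes is present at this height, so the 16×4.5 cube is unchanged — boundary = 41.00 mm; the cylinder at (-0.5, 14) is absent (z outside [13.5, 22]); Combining (union): only that combined region is present, so the union is just that shape — boundary = 41.00 mm. Overall, the cross-section is a single solid region. Total boundary length (outer) = 41.00 mm.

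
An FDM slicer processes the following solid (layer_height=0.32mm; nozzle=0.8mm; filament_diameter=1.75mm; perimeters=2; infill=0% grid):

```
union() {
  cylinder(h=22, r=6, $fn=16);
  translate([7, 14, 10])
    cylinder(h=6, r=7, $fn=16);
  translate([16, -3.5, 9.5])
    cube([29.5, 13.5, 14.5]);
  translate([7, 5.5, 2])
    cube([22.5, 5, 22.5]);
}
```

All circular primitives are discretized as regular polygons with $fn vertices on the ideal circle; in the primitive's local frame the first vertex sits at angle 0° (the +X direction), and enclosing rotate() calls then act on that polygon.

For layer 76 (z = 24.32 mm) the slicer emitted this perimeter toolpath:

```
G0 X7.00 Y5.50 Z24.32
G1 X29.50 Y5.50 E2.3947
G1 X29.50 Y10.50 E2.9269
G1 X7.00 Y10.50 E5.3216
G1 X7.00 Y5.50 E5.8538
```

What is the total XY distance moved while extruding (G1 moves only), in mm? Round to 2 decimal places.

55.00 mm

Sum the Euclidean lengths of each G1 segment: total = 55.00 mm.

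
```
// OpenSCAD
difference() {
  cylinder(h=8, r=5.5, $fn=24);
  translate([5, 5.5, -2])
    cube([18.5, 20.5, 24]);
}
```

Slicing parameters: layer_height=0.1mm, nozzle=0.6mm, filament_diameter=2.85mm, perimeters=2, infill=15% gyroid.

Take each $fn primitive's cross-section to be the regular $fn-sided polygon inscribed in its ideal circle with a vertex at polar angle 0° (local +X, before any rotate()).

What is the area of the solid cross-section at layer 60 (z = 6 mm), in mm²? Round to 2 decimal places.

At z = 6 mm: the r=5.5 cylinder gives a regular 24-gon of circumradius 5.5 (constant along its height) (area = (24/2)·5.500²·sin(360°/24) = 93.95 mm²); the cube at (5, 5.5) (footprint 18.5×20.5) is included at this height (area 379.25 mm²); After the difference (first − rest): starting from the r=5.5 cylinder (93.95 mm²), the 18.5×20.5 cube at (5, 5.5) misses the remaining region (no effect) — area = 93.95 mm². Overall, the cross-section is a single solid region. Net area = 93.95 mm².

93.95 mm²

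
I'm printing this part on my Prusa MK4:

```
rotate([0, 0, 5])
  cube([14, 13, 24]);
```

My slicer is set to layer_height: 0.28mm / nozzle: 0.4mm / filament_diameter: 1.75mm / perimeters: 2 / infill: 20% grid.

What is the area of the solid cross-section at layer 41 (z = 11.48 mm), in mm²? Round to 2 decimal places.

182.00 mm²

At z = 11.48 mm: the cube (footprint 14×13) is included at this height (area 182.00 mm²); (whole slice rotated 5° about Z — lengths, areas and connectivity unchanged). Overall, the cross-section is a single solid region. Net area = 182.00 mm².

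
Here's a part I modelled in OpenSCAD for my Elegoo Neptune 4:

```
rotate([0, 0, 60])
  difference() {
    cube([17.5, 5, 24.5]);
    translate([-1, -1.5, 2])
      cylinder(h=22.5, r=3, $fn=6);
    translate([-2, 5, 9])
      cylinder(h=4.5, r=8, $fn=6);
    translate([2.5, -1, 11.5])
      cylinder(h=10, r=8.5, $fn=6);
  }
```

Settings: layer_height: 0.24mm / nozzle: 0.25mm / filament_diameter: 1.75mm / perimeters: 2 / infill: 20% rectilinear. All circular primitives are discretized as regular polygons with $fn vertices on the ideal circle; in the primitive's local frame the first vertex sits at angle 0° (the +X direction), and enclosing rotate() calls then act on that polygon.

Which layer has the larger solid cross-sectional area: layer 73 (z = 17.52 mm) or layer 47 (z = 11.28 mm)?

layer 47 (z = 11.28 mm)

Layer 73 (z = 17.52): the cube is present — its section is the full 17.5×5 rectangle (area 87.50 mm²); the r=3 cylinder at (-1, -1.5) contributes a regular 6-gon of circumradius 3 (area = (6/2)·3.000²·sin(360°/6) = 23.38 mm²); the cylinder at (-2, 5) is not intersected at this z (z outside [9, 13.5]); the cylinder at (2.5, -1): section is a regular 6-gon, circumradius r=8.5 (area = (6/2)·8.500²·sin(360°/6) = 187.71 mm²); Subtracting the remaining from the first: starting from the 17.5×5 cube (87.50 mm²), the r=3 cylinder at (-1, -1.5) partially overlaps it — only the 0.90 mm² overlap (of its 23.38 mm²) is removed, clipping the outline; the r=8.5 cylinder at (2.5, -1) partially overlaps it — only the 44.00 mm² overlap (of its 187.71 mm²) is removed, clipping the outline — area = 42.60 mm²; (rotated 60° about Z; rotation is an isometry so areas/perimeters/island counts are preserved). So its area = 42.60 mm². Layer 47 (z = 11.28): the cube is present — its section is the full 17.5×5 rectangle (area 87.50 mm²); the cylinder at (-1, -1.5): section is a regular 6-gon, circumradius r=3 (area = (6/2)·3.000²·sin(360°/6) = 23.38 mm²); the r=8 cylinder at (-2, 5) contributes a regular 6-gon of circumradius 8 (area = (6/2)·8.000²·sin(360°/6) = 166.28 mm²); the cylinder at (2.5, -1) is not intersected at this z (z outside [11.5, 21.5]); Taking the first minus the rest: starting from the 17.5×5 cube (87.50 mm²), the r=3 cylinder at (-1, -1.5) partially overlaps it — only the 0.90 mm² overlap (of its 23.38 mm²) is removed, clipping the outline; the r=8 cylinder at (-2, 5) partially overlaps it — only the 21.89 mm² overlap (of its 166.28 mm²) is removed, clipping the outline — area = 64.72 mm²; (rotated 60° about Z; rotation is an isometry so areas/perimeters/island counts are preserved). So its area = 64.72 mm². Layer 47 is larger (64.72 vs 42.60 mm²).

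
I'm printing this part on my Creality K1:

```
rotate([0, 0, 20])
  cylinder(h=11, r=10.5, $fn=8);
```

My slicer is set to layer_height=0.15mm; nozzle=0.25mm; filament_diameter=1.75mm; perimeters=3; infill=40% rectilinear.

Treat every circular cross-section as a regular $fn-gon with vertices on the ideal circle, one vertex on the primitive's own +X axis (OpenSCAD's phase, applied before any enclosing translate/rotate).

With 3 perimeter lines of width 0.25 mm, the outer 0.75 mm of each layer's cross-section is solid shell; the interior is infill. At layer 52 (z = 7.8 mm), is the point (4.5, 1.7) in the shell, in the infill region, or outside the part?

At z = 7.8 mm: the cylinder: section is a regular 8-gon, circumradius r=10.5; (whole slice rotated 20° about Z — lengths, areas and connectivity unchanged). Overall, the cross-section is a single solid region. Undo the 20° rotation: the query point maps to (4.810, 0.058) in the un-rotated model frame. The nearest boundary edge runs (10.50, 0.00)→(7.42, 7.42); distance from the point to it = 5.23 mm. The point is inside the cross-section and 5.23 mm from the nearest boundary — more than the 0.75 mm shell width (3 × 0.25), so it's in the infill interior.

infill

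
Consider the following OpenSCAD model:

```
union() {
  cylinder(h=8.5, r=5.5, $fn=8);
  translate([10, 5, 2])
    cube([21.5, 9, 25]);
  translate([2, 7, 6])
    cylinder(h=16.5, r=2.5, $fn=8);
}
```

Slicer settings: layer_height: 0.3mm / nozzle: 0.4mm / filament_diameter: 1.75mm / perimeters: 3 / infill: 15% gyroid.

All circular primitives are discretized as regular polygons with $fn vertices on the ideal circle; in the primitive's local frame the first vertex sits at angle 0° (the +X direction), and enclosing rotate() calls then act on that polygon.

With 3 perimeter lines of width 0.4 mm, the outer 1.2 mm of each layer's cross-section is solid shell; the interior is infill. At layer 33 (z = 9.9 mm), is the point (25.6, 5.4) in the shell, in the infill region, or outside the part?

At z = 9.9 mm: the cylinder is not intersected at this z (z outside [0, 8.5]); the cube at (10, 5) (footprint 21.5×9) is included at this height; the cylinder at (2, 7): section is a regular 8-gon, circumradius r=2.5; Combining (union): the 2 present regions are separate (no shared area or edge), so areas and boundary lengths simply add and each stays a separate island — 2 connected regions. Overall, the cross-section has 2 separate islands. The nearest boundary edge runs (31.50, 5.00)→(10.00, 5.00); distance from the point to it = 0.40 mm. (Shell/infill is judged within the island containing the point — the largest one.) The point is inside the cross-section, 0.40 mm from the nearest boundary — within the 1.2 mm shell band (3 × 0.4).

shell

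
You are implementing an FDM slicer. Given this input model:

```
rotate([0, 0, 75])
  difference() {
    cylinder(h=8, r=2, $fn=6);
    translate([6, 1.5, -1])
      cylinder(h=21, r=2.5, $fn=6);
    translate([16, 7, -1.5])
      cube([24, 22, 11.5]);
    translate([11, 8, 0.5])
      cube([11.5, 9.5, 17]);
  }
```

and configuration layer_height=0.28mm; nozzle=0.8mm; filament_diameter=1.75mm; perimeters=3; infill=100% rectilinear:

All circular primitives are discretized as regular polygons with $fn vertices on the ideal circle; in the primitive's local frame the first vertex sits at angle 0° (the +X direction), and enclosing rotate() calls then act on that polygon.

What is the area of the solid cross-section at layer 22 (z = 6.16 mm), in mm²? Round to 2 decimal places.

At z = 6.16 mm: the r=2 cylinder gives a regular 6-gon of circumradius 2 (constant along its height) (area = (6/2)·2.000²·sin(360°/6) = 10.39 mm²); the r=2.5 cylinder at (6, 1.5) contributes a regular 6-gon of circumradius 2.5 (area = (6/2)·2.500²·sin(360°/6) = 16.24 mm²); the cube at (16, 7) (footprint 24×22) is included at this height (area 528.00 mm²); the 11.5×9.5 cube at (11, 8) contributes its full rectangle (area 109.25 mm²); Subtracting the remaining from the first: starting from the r=2 cylinder (10.39 mm²), the r=2.5 cylinder at (6, 1.5) misses the remaining region (no effect); the 24×22 cube at (16, 7) misses the remaining region (no effect); the 11.5×9.5 cube at (11, 8) misses the remaining region (no effect) — area = 10.39 mm²; (rotated 75° about Z; rotation is an isometry so areas/perimeters/island counts are preserved). Overall, the cross-section is a single solid region. Net area = 10.39 mm².

10.39 mm²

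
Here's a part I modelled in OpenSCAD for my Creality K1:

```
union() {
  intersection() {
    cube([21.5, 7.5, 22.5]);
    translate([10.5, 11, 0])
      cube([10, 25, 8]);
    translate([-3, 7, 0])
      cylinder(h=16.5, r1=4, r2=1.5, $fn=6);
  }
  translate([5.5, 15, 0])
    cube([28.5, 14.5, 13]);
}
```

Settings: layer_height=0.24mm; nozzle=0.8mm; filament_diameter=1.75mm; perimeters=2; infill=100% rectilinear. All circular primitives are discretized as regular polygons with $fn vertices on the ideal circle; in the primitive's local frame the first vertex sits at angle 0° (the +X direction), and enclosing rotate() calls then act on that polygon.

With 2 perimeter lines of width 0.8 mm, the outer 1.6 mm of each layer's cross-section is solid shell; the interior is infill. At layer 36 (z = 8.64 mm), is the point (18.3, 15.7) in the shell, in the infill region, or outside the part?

shell

At z = 8.64 mm: the cube (footprint 21.5×7.5) is included at this height; the cube at (10.5, 11) is not intersected at this z (z outside [0, 8]); the cone at (-3, 7) contributes a regular 6-gon of circumradius 2.691 (interpolated between r1=4 and r2=1.5 at t=0.524); Keeping only the common overlap: at least one operand is absent at this height, so nothing remains; the cube at (5.5, 15) is present — its section is the full 28.5×14.5 rectangle; Merging all regions: only the 28.5×14.5 cube at (5.5, 15) is present, so the union is just that shape — 1 connected region. Overall, the cross-section is a single solid region. The nearest boundary edge runs (5.50, 15.00)→(34.00, 15.00); distance from the point to it = 0.70 mm. The point is inside the cross-section, 0.70 mm from the nearest boundary — within the 1.6 mm shell band (2 × 0.8).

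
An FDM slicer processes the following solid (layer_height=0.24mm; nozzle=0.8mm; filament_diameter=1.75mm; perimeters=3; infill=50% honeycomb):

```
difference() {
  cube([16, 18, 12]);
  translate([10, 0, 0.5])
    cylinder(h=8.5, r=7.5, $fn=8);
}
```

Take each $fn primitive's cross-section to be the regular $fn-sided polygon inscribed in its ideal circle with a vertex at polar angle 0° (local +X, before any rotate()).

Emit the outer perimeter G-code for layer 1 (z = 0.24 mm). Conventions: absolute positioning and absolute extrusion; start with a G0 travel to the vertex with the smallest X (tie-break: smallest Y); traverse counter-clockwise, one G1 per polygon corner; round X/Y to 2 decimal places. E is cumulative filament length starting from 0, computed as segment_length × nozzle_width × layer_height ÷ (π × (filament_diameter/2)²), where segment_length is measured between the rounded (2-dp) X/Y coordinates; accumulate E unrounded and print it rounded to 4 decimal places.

At z = 0.24 mm: the cube is present — its section is the full 16×18 rectangle; the cylinder at (10, 0) does not reach this height (z outside [0.5, 9]); After the difference (first − rest): none of the subtracted shapes is present at this height, so the 16×18 cube is unchanged — 1 connected region. The outline is a single polygon with 4 vertices. Extrusion per mm of travel: 0.8 × 0.24 / (π × 0.875²) = 0.079824. Accumulating E over each segment gives final E = 5.4281.

G0 X0.00 Y0.00 Z0.24
G1 X16.00 Y0.00 E1.2772
G1 X16.00 Y18.00 E2.7140
G1 X0.00 Y18.00 E3.9912
G1 X0.00 Y0.00 E5.4281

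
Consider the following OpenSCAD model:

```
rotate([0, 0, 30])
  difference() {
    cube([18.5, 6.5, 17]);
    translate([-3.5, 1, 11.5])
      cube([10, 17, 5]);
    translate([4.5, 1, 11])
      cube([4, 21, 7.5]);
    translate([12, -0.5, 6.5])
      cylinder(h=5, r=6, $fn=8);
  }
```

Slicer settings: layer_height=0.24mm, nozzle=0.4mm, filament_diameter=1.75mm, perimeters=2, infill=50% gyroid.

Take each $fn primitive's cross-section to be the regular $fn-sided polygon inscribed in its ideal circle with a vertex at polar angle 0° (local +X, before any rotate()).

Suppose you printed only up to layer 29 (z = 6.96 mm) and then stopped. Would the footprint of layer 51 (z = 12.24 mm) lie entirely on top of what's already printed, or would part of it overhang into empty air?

part overhangs

Compare the two slices. At z = 6.96: the cube (footprint 18.5×6.5) is included at this height (area 120.25 mm²); the cube at (-3.5, 1) is not intersected at this z (z outside [11.5, 16.5]); the cube at (4.5, 1) is not intersected at this z (z outside [11, 18.5]); the cylinder at (12, -0.5): section is a regular 8-gon, circumradius r=6 (area = (8/2)·6.000²·sin(360°/8) = 101.82 mm²); Taking the first minus the rest: starting from the 18.5×6.5 cube (120.25 mm²), the r=6 cylinder at (12, -0.5) partially overlaps it — only the 45.02 mm² overlap (of its 101.82 mm²) is removed, clipping the outline — area = 75.23 mm²; (rotated 30° about Z; rotation is an isometry so areas/perimeters/island counts are preserved). At z = 12.24: the cube (footprint 18.5×6.5) is included at this height (area 120.25 mm²); the cube at (-3.5, 1) is present — its section is the full 10×17 rectangle (area 170.00 mm²); the cube at (4.5, 1) is present — its section is the full 4×21 rectangle (area 84.00 mm²); the cylinder at (12, -0.5) does not reach this height (z outside [6.5, 11.5]); Subtracting the remaining from the first: starting from the 18.5×6.5 cube (120.25 mm²), the 10×17 cube at (-3.5, 1) partially overlaps it — only the 35.75 mm² overlap (of its 170.00 mm²) is removed, clipping the outline; the 4×21 cube at (4.5, 1) partially overlaps it — only the 11.00 mm² overlap (of its 84.00 mm²) is removed, clipping the outline — area = 73.50 mm²; (whole slice rotated 30° about Z — lengths, areas and connectivity unchanged). Checking containment: at z = 12.24 the cross-section extends beyond the z = 6.96 cross-section by about 41.31 mm².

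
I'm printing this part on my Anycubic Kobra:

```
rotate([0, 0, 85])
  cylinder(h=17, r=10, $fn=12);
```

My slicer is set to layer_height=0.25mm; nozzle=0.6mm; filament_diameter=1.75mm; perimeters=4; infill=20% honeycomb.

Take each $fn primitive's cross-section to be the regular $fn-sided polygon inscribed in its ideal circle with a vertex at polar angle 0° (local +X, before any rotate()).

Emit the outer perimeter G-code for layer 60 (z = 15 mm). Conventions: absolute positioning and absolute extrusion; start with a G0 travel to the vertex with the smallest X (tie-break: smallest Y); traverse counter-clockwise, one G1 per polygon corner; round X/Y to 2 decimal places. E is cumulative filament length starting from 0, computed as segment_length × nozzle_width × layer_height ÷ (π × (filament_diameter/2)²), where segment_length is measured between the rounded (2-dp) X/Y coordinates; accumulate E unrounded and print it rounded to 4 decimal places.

At z = 15 mm: the r=10 cylinder gives a regular 12-gon of circumradius 10 (constant along its height); (whole slice rotated 85° about Z — lengths, areas and connectivity unchanged). The outline is a single polygon with 12 vertices. Extrusion per mm of travel: 0.6 × 0.25 / (π × 0.875²) = 0.062363. Accumulating E over each segment gives final E = 3.8735.

G0 X-9.96 Y0.87 Z15.00
G1 X-9.06 Y-4.23 E0.3230
G1 X-5.74 Y-8.19 E0.6452
G1 X-0.87 Y-9.96 E0.9684
G1 X4.23 Y-9.06 E1.2913
G1 X8.19 Y-5.74 E1.6136
G1 X9.96 Y-0.87 E1.9367
G1 X9.06 Y4.23 E2.2597
G1 X5.74 Y8.19 E2.5820
G1 X0.87 Y9.96 E2.9051
G1 X-4.23 Y9.06 E3.2281
G1 X-8.19 Y5.74 E3.5503
G1 X-9.96 Y0.87 E3.8735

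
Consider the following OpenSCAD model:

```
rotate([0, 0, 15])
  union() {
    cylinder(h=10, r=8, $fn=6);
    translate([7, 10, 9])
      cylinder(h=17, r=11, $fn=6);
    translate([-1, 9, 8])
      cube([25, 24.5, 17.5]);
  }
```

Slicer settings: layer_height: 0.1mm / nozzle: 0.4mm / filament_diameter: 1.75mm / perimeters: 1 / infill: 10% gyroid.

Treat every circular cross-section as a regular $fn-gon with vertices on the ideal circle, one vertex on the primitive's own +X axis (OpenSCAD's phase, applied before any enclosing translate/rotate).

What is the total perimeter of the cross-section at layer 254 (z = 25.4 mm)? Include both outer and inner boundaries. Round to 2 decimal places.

112.23 mm

At z = 25.4 mm: the cylinder is absent (z outside [0, 10]); the cylinder at (7, 10): section is a regular 6-gon, circumradius r=11 (perimeter = 2·6·11.000·sin(180°/6) = 66.00 mm); the cube at (-1, 9) is present — its section is the full 25×24.5 rectangle (perimeter 99.00 mm); Combining (union): the regions partially overlap (shared area 168.10 mm²), so the edge portions inside another operand are dropped and the merged outline is re-measured after clipping — boundary = 112.23 mm; (rotated 15° about Z; rotation is an isometry so areas/perimeters/island counts are preserved). Overall, the cross-section is a single solid region. Total boundary length (outer) = 112.23 mm.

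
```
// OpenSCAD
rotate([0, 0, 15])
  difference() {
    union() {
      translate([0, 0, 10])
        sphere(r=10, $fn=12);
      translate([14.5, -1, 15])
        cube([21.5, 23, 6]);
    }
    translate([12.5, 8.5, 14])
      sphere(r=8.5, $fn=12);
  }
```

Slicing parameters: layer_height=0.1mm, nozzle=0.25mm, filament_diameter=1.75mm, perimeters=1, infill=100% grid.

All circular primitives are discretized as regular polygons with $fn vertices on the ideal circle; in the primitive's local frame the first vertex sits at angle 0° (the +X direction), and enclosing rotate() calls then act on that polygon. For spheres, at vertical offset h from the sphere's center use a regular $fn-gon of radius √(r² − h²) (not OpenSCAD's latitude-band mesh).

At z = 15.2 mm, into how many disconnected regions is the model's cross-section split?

2

At z = 15.2 mm: the r=10 sphere contributes a regular 12-gon of circumradius √(10²−5.2²) = 8.542; the cube at (14.5, -1) is present — its section is the full 21.5×23 rectangle; Combining (union): the 2 present regions are separate (no shared area or edge), so areas and boundary lengths simply add and each stays a separate island — 2 connected regions; the r=8.5 sphere at (12.5, 8.5) slices to a regular 12-gon of circumradius 8.415 (√(r²−h²) with h=1.2 from center); After the difference (first − rest): starting from the result so far, the r=8.5 sphere at (12.5, 8.5) partially overlaps it — only the 80.07 mm² overlap (of its 212.43 mm²) is removed, clipping the outline — 2 connected regions; (whole slice rotated 15° about Z — lengths, areas and connectivity unchanged). The result has 2 disconnected regions.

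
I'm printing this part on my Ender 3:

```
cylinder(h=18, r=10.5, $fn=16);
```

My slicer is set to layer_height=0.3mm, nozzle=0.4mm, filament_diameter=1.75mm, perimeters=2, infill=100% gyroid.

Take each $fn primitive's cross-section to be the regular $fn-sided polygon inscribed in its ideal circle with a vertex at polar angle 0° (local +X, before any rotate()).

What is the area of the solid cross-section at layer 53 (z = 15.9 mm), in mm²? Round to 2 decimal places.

337.53 mm²

At z = 15.9 mm: the cylinder: section is a regular 16-gon, circumradius r=10.5 (area = (16/2)·10.500²·sin(360°/16) = 337.53 mm²). Overall, the cross-section is a single solid region. Net area = 337.53 mm².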